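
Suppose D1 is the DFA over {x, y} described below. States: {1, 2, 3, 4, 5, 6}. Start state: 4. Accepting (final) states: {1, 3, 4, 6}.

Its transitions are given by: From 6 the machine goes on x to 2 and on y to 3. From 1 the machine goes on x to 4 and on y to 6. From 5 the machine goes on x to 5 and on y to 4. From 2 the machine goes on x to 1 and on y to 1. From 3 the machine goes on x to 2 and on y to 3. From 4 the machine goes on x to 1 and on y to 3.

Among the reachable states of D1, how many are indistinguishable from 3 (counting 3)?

First remove the unreachable states {5}; 5 states remain.
P0 = {1,3,4,6} | {2}.
Split {1,3,4,6} by δ(·,x) → {1,4} and {3,6}.
The partition is now stable with 3 blocks: {1,4} | {2} | {3,6}.
State 3 belongs to the block {3,6}, which has 2 states.

2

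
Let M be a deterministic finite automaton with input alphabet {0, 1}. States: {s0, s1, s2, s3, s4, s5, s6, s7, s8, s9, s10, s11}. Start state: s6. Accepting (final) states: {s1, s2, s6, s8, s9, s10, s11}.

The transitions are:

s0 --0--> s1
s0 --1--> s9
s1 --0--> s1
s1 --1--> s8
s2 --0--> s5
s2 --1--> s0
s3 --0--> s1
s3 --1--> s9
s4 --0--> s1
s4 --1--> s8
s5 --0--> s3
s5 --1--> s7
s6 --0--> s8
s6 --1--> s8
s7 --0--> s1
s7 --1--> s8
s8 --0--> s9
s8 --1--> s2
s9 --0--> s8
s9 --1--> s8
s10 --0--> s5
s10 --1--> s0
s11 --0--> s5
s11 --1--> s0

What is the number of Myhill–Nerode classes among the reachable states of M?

7

First remove the unreachable states {s4,s10,s11}; 9 states remain.
Initial partition by acceptance: {s1,s2,s6,s8,s9} | {s0,s3,s5,s7}.
Split {s1,s2,s6,s8,s9} by δ(·,0) → {s1,s6,s8,s9} and {s2}.
On input 1, block {s1,s6,s8,s9} splits into {s1,s6,s9} and {s8}.
Split {s1,s6,s9} by δ(·,0) → {s6,s9} and {s1}.
Refine {s0,s3,s5,s7} on symbol 0: members go to different blocks, giving {s0,s3,s7} and {s5}.
Split {s0,s3,s7} by δ(·,1) → {s0,s3} and {s7}.
The partition is now stable with 7 blocks: {s6,s9} | {s0,s3} | {s2} | {s8} | {s1} | {s5} | {s7}.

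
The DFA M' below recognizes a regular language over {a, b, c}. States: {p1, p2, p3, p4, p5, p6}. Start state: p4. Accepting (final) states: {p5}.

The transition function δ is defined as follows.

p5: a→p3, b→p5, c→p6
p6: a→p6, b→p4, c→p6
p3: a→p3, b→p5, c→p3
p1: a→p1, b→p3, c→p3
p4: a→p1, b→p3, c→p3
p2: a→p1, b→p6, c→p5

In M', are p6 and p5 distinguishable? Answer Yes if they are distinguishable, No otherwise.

First remove the unreachable states {p2}; 5 states remain.
Start with accepting vs non-accepting: {p5} | {p1,p3,p4,p6}.
On input b, block {p1,p3,p4,p6} splits into {p1,p4,p6} and {p3}.
Split {p1,p4,p6} by δ(·,b) → {p1,p4} and {p6}.
Stable partition: {p5} | {p1,p4} | {p3} | {p6} — 4 equivalence classes.
p6 and p5 end up in different blocks, so they are distinguishable. For instance, the string 'ε' is accepted from only p5.

Yes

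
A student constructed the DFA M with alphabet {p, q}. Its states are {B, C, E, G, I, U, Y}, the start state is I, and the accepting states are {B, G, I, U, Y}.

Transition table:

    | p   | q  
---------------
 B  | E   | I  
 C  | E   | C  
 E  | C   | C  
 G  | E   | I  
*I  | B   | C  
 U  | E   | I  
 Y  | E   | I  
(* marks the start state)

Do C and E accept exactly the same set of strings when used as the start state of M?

Yes

States {G,U,Y} cannot be reached from the start state, so discard them.
Start with accepting vs non-accepting: {B,I} | {C,E}.
Refine {B,I} on symbol p: members go to different blocks, giving {I} and {B}.
The partition is now stable with 3 blocks: {I} | {C,E} | {B}.
C and E lie in the same block of the stable partition, so they are equivalent — no string distinguishes them.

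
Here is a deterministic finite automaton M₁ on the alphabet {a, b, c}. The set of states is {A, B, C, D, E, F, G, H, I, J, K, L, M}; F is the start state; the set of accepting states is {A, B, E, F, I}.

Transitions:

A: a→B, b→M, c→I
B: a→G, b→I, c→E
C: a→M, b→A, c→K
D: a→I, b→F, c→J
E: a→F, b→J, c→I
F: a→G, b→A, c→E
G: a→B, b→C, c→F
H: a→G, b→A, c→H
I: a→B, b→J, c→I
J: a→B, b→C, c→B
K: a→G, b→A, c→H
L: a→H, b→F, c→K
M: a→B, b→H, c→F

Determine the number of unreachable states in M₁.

BFS from F reaches {A, B, C, E, F, G, H, I, J, K, M}; the 2 state(s) D, L are never visited.

2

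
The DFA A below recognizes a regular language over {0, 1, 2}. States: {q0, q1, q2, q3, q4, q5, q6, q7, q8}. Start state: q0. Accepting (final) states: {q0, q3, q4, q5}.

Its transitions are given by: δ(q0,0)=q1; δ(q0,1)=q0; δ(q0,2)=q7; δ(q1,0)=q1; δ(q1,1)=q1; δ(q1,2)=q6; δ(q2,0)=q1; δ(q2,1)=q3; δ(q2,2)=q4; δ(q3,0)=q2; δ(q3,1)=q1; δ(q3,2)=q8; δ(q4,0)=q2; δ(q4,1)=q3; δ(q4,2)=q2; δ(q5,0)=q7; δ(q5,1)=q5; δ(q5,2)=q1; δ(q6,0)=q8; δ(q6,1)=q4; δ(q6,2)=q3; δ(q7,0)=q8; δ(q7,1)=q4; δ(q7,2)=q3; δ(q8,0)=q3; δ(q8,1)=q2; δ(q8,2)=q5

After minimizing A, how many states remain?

8

Every state is reachable, so we keep all 9.
Start with accepting vs non-accepting: {q0,q3,q4,q5} | {q1,q2,q6,q7,q8}.
On input 1, block {q0,q3,q4,q5} splits into {q0,q4,q5} and {q3}.
Refine {q0,q4,q5} on symbol 1: members go to different blocks, giving {q0,q5} and {q4}.
Refine {q1,q2,q6,q7,q8} on symbol 0: members go to different blocks, giving {q1,q2,q6,q7} and {q8}.
Refine {q1,q2,q6,q7} on symbol 0: members go to different blocks, giving {q1,q2} and {q6,q7}.
On input 0, block {q0,q5} splits into {q0} and {q5}.
Refine {q1,q2} on symbol 1: members go to different blocks, giving {q1} and {q2}.
The partition is now stable with 8 blocks: {q0} | {q1} | {q3} | {q4} | {q8} | {q6,q7} | {q5} | {q2}.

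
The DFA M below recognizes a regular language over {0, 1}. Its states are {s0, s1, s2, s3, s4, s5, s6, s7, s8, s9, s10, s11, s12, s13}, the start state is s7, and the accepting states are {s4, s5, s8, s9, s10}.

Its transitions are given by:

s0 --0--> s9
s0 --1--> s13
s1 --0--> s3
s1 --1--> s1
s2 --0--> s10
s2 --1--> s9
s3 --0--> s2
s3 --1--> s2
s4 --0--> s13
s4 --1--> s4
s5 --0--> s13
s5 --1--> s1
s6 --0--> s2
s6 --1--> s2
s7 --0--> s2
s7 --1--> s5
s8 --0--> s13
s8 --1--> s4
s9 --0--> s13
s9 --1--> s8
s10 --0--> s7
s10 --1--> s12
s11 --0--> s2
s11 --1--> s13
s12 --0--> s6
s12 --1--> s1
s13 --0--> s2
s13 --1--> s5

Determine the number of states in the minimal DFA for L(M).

6

Reachable states from the start: {s1,s2,s3,s4,s5,s6,s7,s8,s9,s10,s12,s13}. Unreachable: {s0,s11} — drop them.
Start with accepting vs non-accepting: {s4,s5,s8,s9,s10} | {s1,s2,s3,s6,s7,s12,s13}.
Split {s4,s5,s8,s9,s10} by δ(·,1) → {s4,s8,s9} and {s5,s10}.
On input 0, block {s1,s2,s3,s6,s7,s12,s13} splits into {s1,s3,s6,s7,s12,s13} and {s2}.
Split {s1,s3,s6,s7,s12,s13} by δ(·,0) → {s3,s6,s7,s13} and {s1,s12}.
On input 1, block {s3,s6,s7,s13} splits into {s3,s6} and {s7,s13}.
Stable partition: {s4,s8,s9} | {s3,s6} | {s5,s10} | {s2} | {s1,s12} | {s7,s13} — 6 equivalence classes.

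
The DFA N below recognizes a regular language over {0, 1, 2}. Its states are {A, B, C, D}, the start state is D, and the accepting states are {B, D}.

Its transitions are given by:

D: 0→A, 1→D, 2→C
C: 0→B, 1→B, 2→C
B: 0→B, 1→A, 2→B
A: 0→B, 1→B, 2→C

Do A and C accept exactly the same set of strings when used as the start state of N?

Yes

Every state is reachable, so we keep all 4.
Start with accepting vs non-accepting: {B,D} | {A,C}.
On input 0, block {B,D} splits into {B} and {D}.
Stable partition: {B} | {A,C} | {D} — 3 equivalence classes.
A and C lie in the same block of the stable partition, so they are equivalent — no string distinguishes them.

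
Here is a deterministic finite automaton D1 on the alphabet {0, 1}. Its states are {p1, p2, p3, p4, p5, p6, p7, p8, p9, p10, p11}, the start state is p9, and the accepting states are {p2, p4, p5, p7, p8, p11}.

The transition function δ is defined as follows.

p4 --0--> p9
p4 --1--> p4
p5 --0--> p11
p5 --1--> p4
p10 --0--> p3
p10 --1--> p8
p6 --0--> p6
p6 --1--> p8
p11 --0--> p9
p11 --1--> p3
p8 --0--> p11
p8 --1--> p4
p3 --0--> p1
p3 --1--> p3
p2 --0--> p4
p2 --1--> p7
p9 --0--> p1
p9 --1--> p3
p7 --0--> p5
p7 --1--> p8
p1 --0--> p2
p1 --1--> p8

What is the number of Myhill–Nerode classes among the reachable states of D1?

First remove the unreachable states {p6,p10}; 9 states remain.
P0 = {p2,p4,p5,p7,p8,p11} | {p1,p3,p9}.
Refine {p2,p4,p5,p7,p8,p11} on symbol 0: members go to different blocks, giving {p2,p5,p7,p8} and {p4,p11}.
On input 0, block {p2,p5,p7,p8} splits into {p2,p5,p8} and {p7}.
On input 1, block {p2,p5,p8} splits into {p5,p8} and {p2}.
Refine {p1,p3,p9} on symbol 0: members go to different blocks, giving {p3,p9} and {p1}.
Split {p4,p11} by δ(·,1) → {p4} and {p11}.
Stable partition: {p5,p8} | {p3,p9} | {p4} | {p7} | {p2} | {p1} | {p11} — 7 equivalence classes.

7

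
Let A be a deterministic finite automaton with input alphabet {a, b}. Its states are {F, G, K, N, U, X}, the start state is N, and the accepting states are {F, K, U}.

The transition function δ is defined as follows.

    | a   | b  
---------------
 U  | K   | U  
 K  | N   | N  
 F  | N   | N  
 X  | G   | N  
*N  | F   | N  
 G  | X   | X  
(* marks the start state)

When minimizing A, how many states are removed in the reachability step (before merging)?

No path from N leads to G, K, U, X; the other 2 states are all reachable.

4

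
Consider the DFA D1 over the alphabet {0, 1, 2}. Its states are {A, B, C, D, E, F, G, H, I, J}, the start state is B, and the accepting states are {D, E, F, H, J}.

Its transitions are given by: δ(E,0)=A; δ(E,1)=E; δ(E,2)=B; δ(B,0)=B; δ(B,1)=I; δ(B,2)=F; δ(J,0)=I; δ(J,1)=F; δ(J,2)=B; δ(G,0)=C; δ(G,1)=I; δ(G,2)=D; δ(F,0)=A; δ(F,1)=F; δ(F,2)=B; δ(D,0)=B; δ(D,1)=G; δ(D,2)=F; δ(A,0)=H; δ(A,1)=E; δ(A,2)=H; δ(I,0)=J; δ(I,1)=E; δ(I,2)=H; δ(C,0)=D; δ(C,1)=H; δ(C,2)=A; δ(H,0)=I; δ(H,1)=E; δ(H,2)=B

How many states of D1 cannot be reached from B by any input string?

3

Starting at B and following transitions, the reachable set is {A, B, E, F, H, I, J}. That leaves C, D, G unreachable — 3 in total.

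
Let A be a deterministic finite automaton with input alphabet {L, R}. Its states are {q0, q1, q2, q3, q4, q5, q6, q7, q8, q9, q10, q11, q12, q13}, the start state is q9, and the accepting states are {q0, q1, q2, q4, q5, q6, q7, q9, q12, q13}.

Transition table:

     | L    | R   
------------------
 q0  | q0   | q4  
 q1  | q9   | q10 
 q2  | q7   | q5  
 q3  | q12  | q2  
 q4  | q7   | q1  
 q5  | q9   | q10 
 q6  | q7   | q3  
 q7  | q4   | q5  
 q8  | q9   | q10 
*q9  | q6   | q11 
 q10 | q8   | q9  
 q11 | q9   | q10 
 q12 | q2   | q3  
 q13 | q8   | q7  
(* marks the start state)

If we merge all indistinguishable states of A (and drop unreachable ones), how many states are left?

First remove the unreachable states {q0,q13}; 12 states remain.
Start with accepting vs non-accepting: {q1,q2,q4,q5,q6,q7,q9,q12} | {q3,q8,q10,q11}.
Refine {q1,q2,q4,q5,q6,q7,q9,q12} on symbol R: members go to different blocks, giving {q1,q5,q6,q9,q12} and {q2,q4,q7}.
Refine {q1,q5,q6,q9,q12} on symbol L: members go to different blocks, giving {q1,q5,q9} and {q6,q12}.
Split {q1,q5,q9} by δ(·,L) → {q1,q5} and {q9}.
Refine {q3,q8,q10,q11} on symbol L: members go to different blocks, giving {q8,q11} and {q3} and {q10}.
Stable partition: {q1,q5} | {q8,q11} | {q2,q4,q7} | {q6,q12} | {q9} | {q3} | {q10} — 7 equivalence classes.

7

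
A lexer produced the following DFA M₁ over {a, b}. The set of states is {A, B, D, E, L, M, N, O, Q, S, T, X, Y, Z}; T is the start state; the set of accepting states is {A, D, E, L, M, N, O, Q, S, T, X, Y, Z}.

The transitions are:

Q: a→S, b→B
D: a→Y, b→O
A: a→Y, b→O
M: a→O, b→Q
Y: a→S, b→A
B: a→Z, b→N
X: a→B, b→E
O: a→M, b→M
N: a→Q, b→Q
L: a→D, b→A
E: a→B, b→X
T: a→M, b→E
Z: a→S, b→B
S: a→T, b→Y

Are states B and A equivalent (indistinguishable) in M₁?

No

First remove the unreachable states {D,L}; 12 states remain.
P0 = {A,E,M,N,O,Q,S,T,X,Y,Z} | {B}.
Split {A,E,M,N,O,Q,S,T,X,Y,Z} by δ(·,a) → {A,M,N,O,Q,S,T,Y,Z} and {E,X}.
On input b, block {A,M,N,O,Q,S,T,Y,Z} splits into {A,M,N,O,S,Y} and {Q,Z} and {T}.
On input a, block {A,M,N,O,S,Y} splits into {A,M,O,Y} and {S} and {N}.
Split {A,M,O,Y} by δ(·,a) → {A,M,O} and {Y}.
Split {A,M,O} by δ(·,a) → {M,O} and {A}.
On input b, block {M,O} splits into {M} and {O}.
Stable partition: {M} | {B} | {E,X} | {Q,Z} | {T} | {S} | {N} | {Y} | {A} | {O} — 10 equivalence classes.
B and A end up in different blocks, so they are distinguishable. For instance, the string 'ε' is accepted from only A.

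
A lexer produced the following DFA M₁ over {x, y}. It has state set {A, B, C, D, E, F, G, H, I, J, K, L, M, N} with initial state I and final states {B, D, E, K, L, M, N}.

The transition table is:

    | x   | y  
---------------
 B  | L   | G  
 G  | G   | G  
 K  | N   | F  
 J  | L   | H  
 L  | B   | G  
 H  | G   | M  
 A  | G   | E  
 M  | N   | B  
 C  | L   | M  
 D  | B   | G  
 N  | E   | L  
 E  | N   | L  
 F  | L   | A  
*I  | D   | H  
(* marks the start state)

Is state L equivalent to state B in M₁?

Yes

States {A,C,F,J,K} cannot be reached from the start state, so discard them.
Start with accepting vs non-accepting: {B,D,E,L,M,N} | {G,H,I}.
On input y, block {B,D,E,L,M,N} splits into {B,D,L} and {E,M,N}.
On input x, block {G,H,I} splits into {G,H} and {I}.
On input y, block {G,H} splits into {G} and {H}.
No further refinement is possible. Final partition (5 blocks): {B,D,L} | {G} | {E,M,N} | {I} | {H}.
L and B lie in the same block of the stable partition, so they are equivalent — no string distinguishes them.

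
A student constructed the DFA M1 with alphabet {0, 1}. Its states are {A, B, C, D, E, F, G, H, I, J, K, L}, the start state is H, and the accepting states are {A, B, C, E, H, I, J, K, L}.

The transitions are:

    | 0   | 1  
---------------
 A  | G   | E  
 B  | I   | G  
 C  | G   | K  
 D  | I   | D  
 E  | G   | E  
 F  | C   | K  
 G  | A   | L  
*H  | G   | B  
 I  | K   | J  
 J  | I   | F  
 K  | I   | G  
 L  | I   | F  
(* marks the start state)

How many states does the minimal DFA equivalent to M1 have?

7

First remove the unreachable states {D}; 11 states remain.
Start with accepting vs non-accepting: {A,B,C,E,H,I,J,K,L} | {F,G}.
On input 0, block {A,B,C,E,H,I,J,K,L} splits into {B,I,J,K,L} and {A,C,E,H}.
Split {B,I,J,K,L} by δ(·,1) → {B,J,K,L} and {I}.
Refine {A,C,E,H} on symbol 1: members go to different blocks, giving {A,E} and {C,H}.
Split {F,G} by δ(·,0) → {F} and {G}.
Split {B,J,K,L} by δ(·,1) → {B,K} and {J,L}.
The partition is now stable with 7 blocks: {B,K} | {F} | {A,E} | {I} | {C,H} | {G} | {J,L}.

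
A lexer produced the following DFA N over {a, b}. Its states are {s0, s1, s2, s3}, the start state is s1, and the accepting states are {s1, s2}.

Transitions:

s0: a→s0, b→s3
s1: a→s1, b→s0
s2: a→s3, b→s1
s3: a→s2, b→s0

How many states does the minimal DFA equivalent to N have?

Start with accepting vs non-accepting: {s1,s2} | {s0,s3}.
Refine {s1,s2} on symbol a: members go to different blocks, giving {s1} and {s2}.
Refine {s0,s3} on symbol a: members go to different blocks, giving {s0} and {s3}.
No further refinement is possible. Final partition (4 blocks): {s1} | {s0} | {s2} | {s3}.

4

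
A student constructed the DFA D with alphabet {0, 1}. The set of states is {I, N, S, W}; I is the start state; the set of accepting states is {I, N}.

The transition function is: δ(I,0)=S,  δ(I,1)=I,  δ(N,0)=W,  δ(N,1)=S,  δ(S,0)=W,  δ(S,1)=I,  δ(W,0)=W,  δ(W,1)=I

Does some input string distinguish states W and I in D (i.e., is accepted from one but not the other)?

First remove the unreachable states {N}; 3 states remain.
P0 = {I} | {S,W}.
No further refinement is possible. Final partition (2 blocks): {I} | {S,W}.
W and I end up in different blocks, so they are distinguishable. For instance, the string 'ε' is accepted from only I.

Yes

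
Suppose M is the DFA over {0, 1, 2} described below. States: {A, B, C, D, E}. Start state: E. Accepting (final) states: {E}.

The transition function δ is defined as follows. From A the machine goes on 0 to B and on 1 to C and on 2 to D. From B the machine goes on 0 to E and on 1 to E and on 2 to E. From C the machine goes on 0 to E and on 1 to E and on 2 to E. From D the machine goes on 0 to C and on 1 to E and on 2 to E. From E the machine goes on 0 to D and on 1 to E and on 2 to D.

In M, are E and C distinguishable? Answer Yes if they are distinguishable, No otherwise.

First remove the unreachable states {A,B}; 3 states remain.
Initial partition by acceptance: {E} | {C,D}.
On input 0, block {C,D} splits into {C} and {D}.
The partition is now stable with 3 blocks: {E} | {C} | {D}.
E and C end up in different blocks, so they are distinguishable. For instance, the string 'ε' is accepted from only E.

Yes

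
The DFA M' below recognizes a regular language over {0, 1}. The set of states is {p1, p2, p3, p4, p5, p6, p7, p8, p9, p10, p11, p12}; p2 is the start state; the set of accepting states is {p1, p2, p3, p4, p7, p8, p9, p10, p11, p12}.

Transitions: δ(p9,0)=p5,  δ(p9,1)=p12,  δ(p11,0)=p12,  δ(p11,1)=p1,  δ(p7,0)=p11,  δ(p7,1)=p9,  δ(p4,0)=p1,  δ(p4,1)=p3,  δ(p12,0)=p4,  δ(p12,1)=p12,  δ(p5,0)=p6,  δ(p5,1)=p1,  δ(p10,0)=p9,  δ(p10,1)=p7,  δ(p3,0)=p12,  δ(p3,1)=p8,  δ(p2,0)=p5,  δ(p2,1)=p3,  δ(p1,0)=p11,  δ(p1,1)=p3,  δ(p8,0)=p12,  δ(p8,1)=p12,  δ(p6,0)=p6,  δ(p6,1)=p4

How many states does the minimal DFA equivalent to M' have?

First remove the unreachable states {p7,p9,p10}; 9 states remain.
Initial partition by acceptance: {p1,p2,p3,p4,p8,p11,p12} | {p5,p6}.
Split {p1,p2,p3,p4,p8,p11,p12} by δ(·,0) → {p1,p3,p4,p8,p11,p12} and {p2}.
Stable partition: {p1,p3,p4,p8,p11,p12} | {p5,p6} | {p2} — 3 equivalence classes.

3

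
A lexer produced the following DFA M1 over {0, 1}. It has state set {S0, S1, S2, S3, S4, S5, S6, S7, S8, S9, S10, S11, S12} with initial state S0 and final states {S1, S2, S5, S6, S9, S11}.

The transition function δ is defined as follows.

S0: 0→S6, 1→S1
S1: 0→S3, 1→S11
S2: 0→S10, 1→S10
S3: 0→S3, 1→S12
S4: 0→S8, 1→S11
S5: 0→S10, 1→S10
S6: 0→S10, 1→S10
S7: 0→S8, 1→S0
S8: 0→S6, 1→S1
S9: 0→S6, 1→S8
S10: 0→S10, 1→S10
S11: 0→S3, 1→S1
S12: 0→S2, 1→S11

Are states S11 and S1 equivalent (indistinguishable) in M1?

States {S4,S5,S7,S8,S9} cannot be reached from the start state, so discard them.
Initial partition by acceptance: {S1,S2,S6,S11} | {S0,S3,S10,S12}.
Split {S1,S2,S6,S11} by δ(·,1) → {S1,S11} and {S2,S6}.
On input 0, block {S0,S3,S10,S12} splits into {S0,S12} and {S3,S10}.
On input 1, block {S3,S10} splits into {S3} and {S10}.
Stable partition: {S1,S11} | {S0,S12} | {S2,S6} | {S3} | {S10} — 5 equivalence classes.
S11 and S1 lie in the same block of the stable partition, so they are equivalent — no string distinguishes them.

Yes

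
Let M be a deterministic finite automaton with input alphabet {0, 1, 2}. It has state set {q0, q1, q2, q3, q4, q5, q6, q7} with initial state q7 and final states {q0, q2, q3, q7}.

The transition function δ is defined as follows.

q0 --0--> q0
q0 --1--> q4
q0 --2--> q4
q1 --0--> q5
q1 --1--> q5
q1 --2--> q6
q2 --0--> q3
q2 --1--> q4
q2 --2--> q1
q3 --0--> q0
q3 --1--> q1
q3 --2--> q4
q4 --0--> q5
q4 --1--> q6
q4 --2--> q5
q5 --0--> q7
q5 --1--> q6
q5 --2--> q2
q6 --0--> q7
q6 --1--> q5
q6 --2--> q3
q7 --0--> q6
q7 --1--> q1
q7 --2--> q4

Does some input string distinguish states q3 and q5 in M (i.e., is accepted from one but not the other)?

Every state is reachable, so we keep all 8.
Initial partition by acceptance: {q0,q2,q3,q7} | {q1,q4,q5,q6}.
On input 0, block {q0,q2,q3,q7} splits into {q0,q2,q3} and {q7}.
Refine {q1,q4,q5,q6} on symbol 0: members go to different blocks, giving {q1,q4} and {q5,q6}.
No further refinement is possible. Final partition (4 blocks): {q0,q2,q3} | {q1,q4} | {q7} | {q5,q6}.
q3 and q5 end up in different blocks, so they are distinguishable. For instance, the string 'ε' is accepted from only q3.

Yes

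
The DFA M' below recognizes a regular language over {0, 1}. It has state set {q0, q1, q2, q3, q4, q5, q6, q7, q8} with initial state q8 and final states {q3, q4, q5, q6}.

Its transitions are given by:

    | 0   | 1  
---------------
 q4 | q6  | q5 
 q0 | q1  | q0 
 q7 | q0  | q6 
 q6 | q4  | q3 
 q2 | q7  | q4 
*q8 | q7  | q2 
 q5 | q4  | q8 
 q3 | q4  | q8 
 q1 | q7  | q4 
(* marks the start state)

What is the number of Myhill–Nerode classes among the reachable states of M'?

6

P0 = {q3,q4,q5,q6} | {q0,q1,q2,q7,q8}.
Split {q3,q4,q5,q6} by δ(·,1) → {q3,q5} and {q4,q6}.
Split {q0,q1,q2,q7,q8} by δ(·,1) → {q1,q2,q7} and {q0,q8}.
Refine {q1,q2,q7} on symbol 0: members go to different blocks, giving {q1,q2} and {q7}.
Split {q0,q8} by δ(·,0) → {q0} and {q8}.
Stable partition: {q3,q5} | {q1,q2} | {q4,q6} | {q0} | {q7} | {q8} — 6 equivalence classes.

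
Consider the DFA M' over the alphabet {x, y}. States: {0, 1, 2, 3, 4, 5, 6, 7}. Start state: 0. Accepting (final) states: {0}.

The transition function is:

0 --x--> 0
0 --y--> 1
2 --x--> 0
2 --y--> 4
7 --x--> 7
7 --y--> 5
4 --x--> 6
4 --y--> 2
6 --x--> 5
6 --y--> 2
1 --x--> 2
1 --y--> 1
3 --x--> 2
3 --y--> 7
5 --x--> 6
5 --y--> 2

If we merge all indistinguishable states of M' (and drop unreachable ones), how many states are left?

States {3,7} cannot be reached from the start state, so discard them.
P0 = {0} | {1,2,4,5,6}.
Refine {1,2,4,5,6} on symbol x: members go to different blocks, giving {1,4,5,6} and {2}.
Split {1,4,5,6} by δ(·,x) → {4,5,6} and {1}.
No further refinement is possible. Final partition (4 blocks): {0} | {4,5,6} | {2} | {1}.

4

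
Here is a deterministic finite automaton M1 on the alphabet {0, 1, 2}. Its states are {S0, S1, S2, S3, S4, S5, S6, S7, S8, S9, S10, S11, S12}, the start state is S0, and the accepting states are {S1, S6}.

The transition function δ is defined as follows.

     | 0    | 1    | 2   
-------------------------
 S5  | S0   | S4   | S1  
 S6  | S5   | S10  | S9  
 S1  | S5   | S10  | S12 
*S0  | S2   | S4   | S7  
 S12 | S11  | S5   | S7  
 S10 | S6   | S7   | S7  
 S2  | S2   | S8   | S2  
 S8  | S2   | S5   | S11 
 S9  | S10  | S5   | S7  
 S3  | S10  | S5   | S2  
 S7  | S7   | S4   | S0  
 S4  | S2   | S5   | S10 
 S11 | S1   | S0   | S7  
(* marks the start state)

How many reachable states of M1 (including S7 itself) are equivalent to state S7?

3

States {S3} cannot be reached from the start state, so discard them.
Initial partition by acceptance: {S1,S6} | {S0,S2,S4,S5,S7,S8,S9,S10,S11,S12}.
Split {S0,S2,S4,S5,S7,S8,S9,S10,S11,S12} by δ(·,0) → {S0,S2,S4,S5,S7,S8,S9,S12} and {S10,S11}.
Refine {S0,S2,S4,S5,S7,S8,S9,S12} on symbol 0: members go to different blocks, giving {S0,S2,S4,S5,S7,S8} and {S9,S12}.
Refine {S0,S2,S4,S5,S7,S8} on symbol 2: members go to different blocks, giving {S0,S2,S7} and {S4,S8} and {S5}.
The partition is now stable with 6 blocks: {S1,S6} | {S0,S2,S7} | {S10,S11} | {S9,S12} | {S4,S8} | {S5}.
The equivalence class containing S7 is {S0,S2,S7}, of size 3.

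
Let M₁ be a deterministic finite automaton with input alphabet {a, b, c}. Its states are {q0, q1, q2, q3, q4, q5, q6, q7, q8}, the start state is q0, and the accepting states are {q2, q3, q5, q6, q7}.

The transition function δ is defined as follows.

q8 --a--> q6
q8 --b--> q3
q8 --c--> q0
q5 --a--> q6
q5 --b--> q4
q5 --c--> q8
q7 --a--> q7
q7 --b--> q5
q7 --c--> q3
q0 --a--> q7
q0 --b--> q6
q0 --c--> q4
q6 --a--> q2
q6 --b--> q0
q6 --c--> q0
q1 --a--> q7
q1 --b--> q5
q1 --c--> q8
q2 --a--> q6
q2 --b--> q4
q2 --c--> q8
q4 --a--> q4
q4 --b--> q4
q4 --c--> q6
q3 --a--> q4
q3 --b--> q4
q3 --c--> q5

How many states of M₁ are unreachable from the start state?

Starting at q0 and following transitions, the reachable set is {q0, q2, q3, q4, q5, q6, q7, q8}. That leaves q1 unreachable — 1 in total.

1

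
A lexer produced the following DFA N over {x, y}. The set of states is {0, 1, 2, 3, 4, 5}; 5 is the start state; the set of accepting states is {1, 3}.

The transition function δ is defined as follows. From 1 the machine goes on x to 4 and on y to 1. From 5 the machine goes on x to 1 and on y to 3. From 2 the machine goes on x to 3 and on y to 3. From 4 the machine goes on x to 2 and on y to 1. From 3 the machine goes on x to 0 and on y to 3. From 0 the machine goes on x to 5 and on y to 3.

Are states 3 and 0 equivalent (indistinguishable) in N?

No

All states are reachable from the start state.
P0 = {1,3} | {0,2,4,5}.
Refine {0,2,4,5} on symbol x: members go to different blocks, giving {0,4} and {2,5}.
No further refinement is possible. Final partition (3 blocks): {1,3} | {0,4} | {2,5}.
3 and 0 end up in different blocks, so they are distinguishable. For instance, the string 'ε' is accepted from only 3.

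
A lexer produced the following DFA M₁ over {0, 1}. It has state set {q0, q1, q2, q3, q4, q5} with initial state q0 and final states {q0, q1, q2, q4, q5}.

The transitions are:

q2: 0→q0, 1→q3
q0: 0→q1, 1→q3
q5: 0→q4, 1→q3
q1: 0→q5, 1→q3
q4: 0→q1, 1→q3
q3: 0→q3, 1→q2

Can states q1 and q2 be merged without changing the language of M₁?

Initial partition by acceptance: {q0,q1,q2,q4,q5} | {q3}.
No further refinement is possible. Final partition (2 blocks): {q0,q1,q2,q4,q5} | {q3}.
q1 and q2 lie in the same block of the stable partition, so they are equivalent — no string distinguishes them.

Yes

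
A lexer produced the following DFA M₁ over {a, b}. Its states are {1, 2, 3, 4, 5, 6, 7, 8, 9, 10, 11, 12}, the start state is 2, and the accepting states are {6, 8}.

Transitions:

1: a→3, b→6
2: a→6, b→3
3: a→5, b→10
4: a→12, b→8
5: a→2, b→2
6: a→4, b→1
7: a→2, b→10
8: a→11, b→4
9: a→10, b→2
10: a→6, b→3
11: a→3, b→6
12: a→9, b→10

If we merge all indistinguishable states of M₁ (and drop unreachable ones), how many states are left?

5

States {7} cannot be reached from the start state, so discard them.
P0 = {6,8} | {1,2,3,4,5,9,10,11,12}.
Refine {1,2,3,4,5,9,10,11,12} on symbol a: members go to different blocks, giving {1,3,4,5,9,11,12} and {2,10}.
On input a, block {1,3,4,5,9,11,12} splits into {1,3,4,11,12} and {5,9}.
On input a, block {1,3,4,11,12} splits into {1,4,11} and {3,12}.
Stable partition: {6,8} | {1,4,11} | {2,10} | {5,9} | {3,12} — 5 equivalence classes.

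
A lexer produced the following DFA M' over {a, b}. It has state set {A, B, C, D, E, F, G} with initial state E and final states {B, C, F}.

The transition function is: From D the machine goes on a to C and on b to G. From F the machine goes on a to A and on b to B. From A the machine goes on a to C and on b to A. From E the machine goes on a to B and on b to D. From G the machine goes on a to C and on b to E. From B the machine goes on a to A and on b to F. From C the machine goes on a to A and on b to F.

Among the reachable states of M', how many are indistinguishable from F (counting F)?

3

Start with accepting vs non-accepting: {B,C,F} | {A,D,E,G}.
The partition is now stable with 2 blocks: {B,C,F} | {A,D,E,G}.
State F belongs to the block {B,C,F}, which has 3 states.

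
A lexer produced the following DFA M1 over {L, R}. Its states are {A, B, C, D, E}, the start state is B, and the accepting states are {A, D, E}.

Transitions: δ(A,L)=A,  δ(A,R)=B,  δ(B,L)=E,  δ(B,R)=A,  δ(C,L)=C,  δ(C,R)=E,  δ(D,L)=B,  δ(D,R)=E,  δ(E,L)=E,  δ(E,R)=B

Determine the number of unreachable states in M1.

Starting at B and following transitions, the reachable set is {A, B, E}. That leaves C, D unreachable — 2 in total.

2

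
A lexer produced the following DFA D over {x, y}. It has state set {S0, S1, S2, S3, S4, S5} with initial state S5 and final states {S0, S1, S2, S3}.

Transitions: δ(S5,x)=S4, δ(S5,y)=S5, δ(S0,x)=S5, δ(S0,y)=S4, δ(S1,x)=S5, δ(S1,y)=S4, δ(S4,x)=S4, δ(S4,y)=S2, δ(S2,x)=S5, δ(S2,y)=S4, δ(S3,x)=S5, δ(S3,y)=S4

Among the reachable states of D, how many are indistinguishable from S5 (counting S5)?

1

First remove the unreachable states {S0,S1,S3}; 3 states remain.
Start with accepting vs non-accepting: {S2} | {S4,S5}.
On input y, block {S4,S5} splits into {S4} and {S5}.
The partition is now stable with 3 blocks: {S2} | {S4} | {S5}.
The equivalence class containing S5 is {S5}, of size 1.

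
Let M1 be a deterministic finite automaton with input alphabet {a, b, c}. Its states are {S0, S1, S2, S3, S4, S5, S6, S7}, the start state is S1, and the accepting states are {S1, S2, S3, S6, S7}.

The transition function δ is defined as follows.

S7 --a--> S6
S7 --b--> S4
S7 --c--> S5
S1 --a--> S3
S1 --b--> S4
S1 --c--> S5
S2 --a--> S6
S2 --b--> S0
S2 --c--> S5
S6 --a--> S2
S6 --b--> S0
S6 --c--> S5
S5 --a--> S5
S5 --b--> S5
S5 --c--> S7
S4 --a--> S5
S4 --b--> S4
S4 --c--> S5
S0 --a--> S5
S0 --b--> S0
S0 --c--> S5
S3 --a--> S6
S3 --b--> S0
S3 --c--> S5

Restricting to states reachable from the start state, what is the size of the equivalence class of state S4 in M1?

2

All states are reachable from the start state.
Initial partition by acceptance: {S1,S2,S3,S6,S7} | {S0,S4,S5}.
On input c, block {S0,S4,S5} splits into {S0,S4} and {S5}.
The partition is now stable with 3 blocks: {S1,S2,S3,S6,S7} | {S0,S4} | {S5}.
State S4 belongs to the block {S0,S4}, which has 2 states.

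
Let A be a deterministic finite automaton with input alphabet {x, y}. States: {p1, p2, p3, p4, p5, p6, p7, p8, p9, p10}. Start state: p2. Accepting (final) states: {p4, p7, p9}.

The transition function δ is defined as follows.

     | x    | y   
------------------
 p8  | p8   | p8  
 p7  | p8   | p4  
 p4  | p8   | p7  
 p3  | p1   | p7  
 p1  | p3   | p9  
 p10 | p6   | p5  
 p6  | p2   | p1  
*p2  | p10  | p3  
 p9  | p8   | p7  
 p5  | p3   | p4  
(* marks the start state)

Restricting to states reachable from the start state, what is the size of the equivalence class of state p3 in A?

3

Every state is reachable, so we keep all 10.
Initial partition by acceptance: {p4,p7,p9} | {p1,p2,p3,p5,p6,p8,p10}.
On input y, block {p1,p2,p3,p5,p6,p8,p10} splits into {p2,p6,p8,p10} and {p1,p3,p5}.
Split {p2,p6,p8,p10} by δ(·,y) → {p2,p6,p10} and {p8}.
Stable partition: {p4,p7,p9} | {p2,p6,p10} | {p1,p3,p5} | {p8} — 4 equivalence classes.
State p3 belongs to the block {p1,p3,p5}, which has 3 states.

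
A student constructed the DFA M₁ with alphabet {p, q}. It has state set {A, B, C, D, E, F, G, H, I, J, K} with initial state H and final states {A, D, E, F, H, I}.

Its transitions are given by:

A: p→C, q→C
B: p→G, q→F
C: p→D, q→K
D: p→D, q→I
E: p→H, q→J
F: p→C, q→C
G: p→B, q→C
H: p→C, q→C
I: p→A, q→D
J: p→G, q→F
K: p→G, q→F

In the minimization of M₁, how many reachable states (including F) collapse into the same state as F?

Reachable states from the start: {A,B,C,D,F,G,H,I,K}. Unreachable: {E,J} — drop them.
Initial partition by acceptance: {A,D,F,H,I} | {B,C,G,K}.
Split {A,D,F,H,I} by δ(·,p) → {A,F,H} and {D,I}.
Refine {B,C,G,K} on symbol p: members go to different blocks, giving {B,G,K} and {C}.
Refine {B,G,K} on symbol q: members go to different blocks, giving {B,K} and {G}.
Split {D,I} by δ(·,p) → {D} and {I}.
No further refinement is possible. Final partition (6 blocks): {A,F,H} | {B,K} | {D} | {C} | {G} | {I}.
State F belongs to the block {A,F,H}, which has 3 states.

3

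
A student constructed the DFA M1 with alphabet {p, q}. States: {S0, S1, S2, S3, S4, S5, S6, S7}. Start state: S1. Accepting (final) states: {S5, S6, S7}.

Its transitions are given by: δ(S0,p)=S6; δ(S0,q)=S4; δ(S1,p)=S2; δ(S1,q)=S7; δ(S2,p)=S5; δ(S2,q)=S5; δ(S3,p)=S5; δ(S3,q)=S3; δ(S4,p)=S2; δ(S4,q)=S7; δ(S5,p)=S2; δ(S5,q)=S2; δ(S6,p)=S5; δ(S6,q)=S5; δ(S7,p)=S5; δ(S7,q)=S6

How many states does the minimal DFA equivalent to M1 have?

5

States {S0,S3,S4} cannot be reached from the start state, so discard them.
Initial partition by acceptance: {S5,S6,S7} | {S1,S2}.
Split {S5,S6,S7} by δ(·,p) → {S6,S7} and {S5}.
On input q, block {S6,S7} splits into {S6} and {S7}.
On input p, block {S1,S2} splits into {S1} and {S2}.
No further refinement is possible. Final partition (5 blocks): {S6} | {S1} | {S5} | {S7} | {S2}.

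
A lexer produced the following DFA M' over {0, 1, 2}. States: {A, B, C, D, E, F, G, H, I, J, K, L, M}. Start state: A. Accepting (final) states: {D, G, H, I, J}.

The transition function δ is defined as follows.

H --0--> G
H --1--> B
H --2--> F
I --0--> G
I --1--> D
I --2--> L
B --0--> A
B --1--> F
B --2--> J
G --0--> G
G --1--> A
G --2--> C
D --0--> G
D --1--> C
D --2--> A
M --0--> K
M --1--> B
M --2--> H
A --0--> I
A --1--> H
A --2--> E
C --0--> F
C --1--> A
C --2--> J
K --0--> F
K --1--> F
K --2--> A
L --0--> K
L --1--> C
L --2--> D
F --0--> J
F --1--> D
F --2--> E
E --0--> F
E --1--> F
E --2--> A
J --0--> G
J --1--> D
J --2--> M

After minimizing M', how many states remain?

7

Start with accepting vs non-accepting: {D,G,H,I,J} | {A,B,C,E,F,K,L,M}.
On input 1, block {D,G,H,I,J} splits into {D,G,H} and {I,J}.
Split {A,B,C,E,F,K,L,M} by δ(·,0) → {B,C,E,K,L,M} and {A,F}.
Refine {D,G,H} on symbol 1: members go to different blocks, giving {D,H} and {G}.
On input 0, block {B,C,E,K,L,M} splits into {B,C,E,K} and {L,M}.
Split {B,C,E,K} by δ(·,2) → {B,C} and {E,K}.
The partition is now stable with 7 blocks: {D,H} | {B,C} | {I,J} | {A,F} | {G} | {L,M} | {E,K}.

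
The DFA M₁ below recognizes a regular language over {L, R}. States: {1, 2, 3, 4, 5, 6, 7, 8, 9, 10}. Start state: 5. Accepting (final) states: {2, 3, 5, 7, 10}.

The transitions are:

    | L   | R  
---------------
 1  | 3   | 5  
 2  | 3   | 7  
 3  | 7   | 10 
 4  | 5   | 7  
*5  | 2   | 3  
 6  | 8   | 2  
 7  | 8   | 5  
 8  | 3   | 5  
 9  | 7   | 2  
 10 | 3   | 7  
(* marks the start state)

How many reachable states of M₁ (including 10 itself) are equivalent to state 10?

Reachable states from the start: {2,3,5,7,8,10}. Unreachable: {1,4,6,9} — drop them.
Start with accepting vs non-accepting: {2,3,5,7,10} | {8}.
On input L, block {2,3,5,7,10} splits into {2,3,5,10} and {7}.
Split {2,3,5,10} by δ(·,L) → {2,5,10} and {3}.
Split {2,5,10} by δ(·,L) → {2,10} and {5}.
No further refinement is possible. Final partition (5 blocks): {2,10} | {8} | {7} | {3} | {5}.
The equivalence class containing 10 is {2,10}, of size 2.

2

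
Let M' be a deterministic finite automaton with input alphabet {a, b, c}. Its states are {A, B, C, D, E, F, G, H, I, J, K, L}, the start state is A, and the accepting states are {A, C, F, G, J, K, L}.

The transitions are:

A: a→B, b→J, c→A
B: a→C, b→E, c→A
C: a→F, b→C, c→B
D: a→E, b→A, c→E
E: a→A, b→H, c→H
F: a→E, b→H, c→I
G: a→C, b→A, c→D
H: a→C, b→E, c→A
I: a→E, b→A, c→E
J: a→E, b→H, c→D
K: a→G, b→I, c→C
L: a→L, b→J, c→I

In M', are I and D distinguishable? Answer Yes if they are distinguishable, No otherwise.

Reachable states from the start: {A,B,C,D,E,F,H,I,J}. Unreachable: {G,K,L} — drop them.
P0 = {A,C,F,J} | {B,D,E,H,I}.
Split {A,C,F,J} by δ(·,a) → {A,F,J} and {C}.
Split {A,F,J} by δ(·,b) → {F,J} and {A}.
Refine {B,D,E,H,I} on symbol a: members go to different blocks, giving {B,H} and {D,I} and {E}.
Stable partition: {F,J} | {B,H} | {C} | {A} | {D,I} | {E} — 6 equivalence classes.
I and D lie in the same block of the stable partition, so they are equivalent — no string distinguishes them.

No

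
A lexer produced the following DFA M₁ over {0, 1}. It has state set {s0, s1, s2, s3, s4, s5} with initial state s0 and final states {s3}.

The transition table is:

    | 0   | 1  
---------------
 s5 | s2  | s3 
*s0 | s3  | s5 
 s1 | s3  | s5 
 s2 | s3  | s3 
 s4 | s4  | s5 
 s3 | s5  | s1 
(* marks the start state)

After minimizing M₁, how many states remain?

Reachable states from the start: {s0,s1,s2,s3,s5}. Unreachable: {s4} — drop them.
Initial partition by acceptance: {s3} | {s0,s1,s2,s5}.
Split {s0,s1,s2,s5} by δ(·,0) → {s0,s1,s2} and {s5}.
On input 1, block {s0,s1,s2} splits into {s0,s1} and {s2}.
No further refinement is possible. Final partition (4 blocks): {s3} | {s0,s1} | {s5} | {s2}.

4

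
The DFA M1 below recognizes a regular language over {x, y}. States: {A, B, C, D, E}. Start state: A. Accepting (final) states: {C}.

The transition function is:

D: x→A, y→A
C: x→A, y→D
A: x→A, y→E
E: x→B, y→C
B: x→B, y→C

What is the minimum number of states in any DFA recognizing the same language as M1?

All states are reachable from the start state.
Initial partition by acceptance: {C} | {A,B,D,E}.
On input y, block {A,B,D,E} splits into {A,D} and {B,E}.
Split {A,D} by δ(·,y) → {A} and {D}.
Stable partition: {C} | {A} | {B,E} | {D} — 4 equivalence classes.

4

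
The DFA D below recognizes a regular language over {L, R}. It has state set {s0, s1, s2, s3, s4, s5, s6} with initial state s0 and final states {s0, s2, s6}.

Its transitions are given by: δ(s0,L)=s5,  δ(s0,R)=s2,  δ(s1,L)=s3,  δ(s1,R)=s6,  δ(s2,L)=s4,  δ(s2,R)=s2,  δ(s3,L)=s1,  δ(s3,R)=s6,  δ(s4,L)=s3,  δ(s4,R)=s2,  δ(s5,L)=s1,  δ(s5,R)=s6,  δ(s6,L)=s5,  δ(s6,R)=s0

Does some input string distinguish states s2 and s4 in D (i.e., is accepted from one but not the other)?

All states are reachable from the start state.
P0 = {s0,s2,s6} | {s1,s3,s4,s5}.
Stable partition: {s0,s2,s6} | {s1,s3,s4,s5} — 2 equivalence classes.
s2 and s4 end up in different blocks, so they are distinguishable. For instance, the string 'ε' is accepted from only s2.

Yes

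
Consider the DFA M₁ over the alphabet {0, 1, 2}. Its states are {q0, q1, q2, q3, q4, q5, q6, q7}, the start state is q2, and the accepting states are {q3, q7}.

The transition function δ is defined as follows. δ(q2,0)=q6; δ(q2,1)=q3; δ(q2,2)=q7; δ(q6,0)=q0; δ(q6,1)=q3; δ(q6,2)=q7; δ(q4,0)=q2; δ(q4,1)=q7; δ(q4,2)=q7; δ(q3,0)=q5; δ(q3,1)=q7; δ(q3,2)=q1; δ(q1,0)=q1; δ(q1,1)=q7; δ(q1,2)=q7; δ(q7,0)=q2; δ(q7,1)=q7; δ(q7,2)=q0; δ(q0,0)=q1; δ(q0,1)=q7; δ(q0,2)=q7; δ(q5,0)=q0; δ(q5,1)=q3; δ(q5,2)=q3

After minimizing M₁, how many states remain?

2

States {q4} cannot be reached from the start state, so discard them.
P0 = {q3,q7} | {q0,q1,q2,q5,q6}.
The partition is now stable with 2 blocks: {q3,q7} | {q0,q1,q2,q5,q6}.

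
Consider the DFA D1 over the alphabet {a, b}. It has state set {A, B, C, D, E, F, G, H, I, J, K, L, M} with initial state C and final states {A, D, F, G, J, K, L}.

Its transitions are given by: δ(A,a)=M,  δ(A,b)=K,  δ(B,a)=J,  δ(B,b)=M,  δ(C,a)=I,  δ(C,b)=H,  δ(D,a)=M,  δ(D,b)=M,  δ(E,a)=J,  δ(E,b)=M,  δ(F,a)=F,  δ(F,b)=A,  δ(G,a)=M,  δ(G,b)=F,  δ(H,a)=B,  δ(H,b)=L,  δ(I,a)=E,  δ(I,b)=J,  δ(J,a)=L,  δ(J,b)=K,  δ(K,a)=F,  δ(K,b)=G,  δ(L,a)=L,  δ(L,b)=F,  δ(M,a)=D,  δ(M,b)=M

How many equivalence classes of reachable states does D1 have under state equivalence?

8

Every state is reachable, so we keep all 13.
Initial partition by acceptance: {A,D,F,G,J,K,L} | {B,C,E,H,I,M}.
Split {A,D,F,G,J,K,L} by δ(·,a) → {F,J,K,L} and {A,D,G}.
Refine {F,J,K,L} on symbol b: members go to different blocks, giving {F,K} and {J,L}.
On input a, block {B,C,E,H,I,M} splits into {C,H,I} and {B,E} and {M}.
Split {C,H,I} by δ(·,a) → {H,I} and {C}.
On input b, block {A,D,G} splits into {A,G} and {D}.
Stable partition: {F,K} | {H,I} | {A,G} | {J,L} | {B,E} | {M} | {C} | {D} — 8 equivalence classes.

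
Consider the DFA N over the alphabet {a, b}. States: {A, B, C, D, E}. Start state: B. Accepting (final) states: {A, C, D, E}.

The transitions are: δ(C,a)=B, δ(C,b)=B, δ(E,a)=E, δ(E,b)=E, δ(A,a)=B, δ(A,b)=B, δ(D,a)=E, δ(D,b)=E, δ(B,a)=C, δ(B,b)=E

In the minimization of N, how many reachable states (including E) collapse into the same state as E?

Reachable states from the start: {B,C,E}. Unreachable: {A,D} — drop them.
Initial partition by acceptance: {C,E} | {B}.
Refine {C,E} on symbol a: members go to different blocks, giving {C} and {E}.
No further refinement is possible. Final partition (3 blocks): {C} | {B} | {E}.
State E belongs to the block {E}, which has 1 states.

1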